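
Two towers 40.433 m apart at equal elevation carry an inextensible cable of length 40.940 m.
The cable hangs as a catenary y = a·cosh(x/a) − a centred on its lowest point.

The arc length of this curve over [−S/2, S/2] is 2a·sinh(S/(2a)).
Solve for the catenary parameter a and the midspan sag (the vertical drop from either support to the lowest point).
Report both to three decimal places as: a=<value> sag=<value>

a=73.843 sag=2.785

seed: a₀ = √(S³/(24(L−S))) = √(40.433³/(24·0.507)) = 73.704558
iter 1: u=0.274291  f(a)=+1.911e-03  f'(a)=-1.386e-02  a ← 73.704558 − (+1.911e-03/-1.386e-02) = 73.842397
iter 2: u=0.273779  f(a)=+5.373e-06  f'(a)=-1.378e-02  a ← 73.842397 − (+5.373e-06/-1.378e-02) = 73.842787
iter 3: u=0.273778  f(a)=+4.275e-11  f'(a)=-1.378e-02  a ← 73.842787 − (+4.275e-11/-1.378e-02) = 73.842787
iter 4: u=0.273778  f(a)=+7.105e-15  f'(a)=-1.378e-02  a ← 73.842787 − (+7.105e-15/-1.378e-02) = 73.842787
converged: |Δa| < 1e-12 after 4 iterations
sag = a·(cosh(S/(2a)) − 1) = 73.842787·(cosh(0.273778) − 1) = 2.784741
T_max/T_min = cosh(S/(2a)) = 1.037712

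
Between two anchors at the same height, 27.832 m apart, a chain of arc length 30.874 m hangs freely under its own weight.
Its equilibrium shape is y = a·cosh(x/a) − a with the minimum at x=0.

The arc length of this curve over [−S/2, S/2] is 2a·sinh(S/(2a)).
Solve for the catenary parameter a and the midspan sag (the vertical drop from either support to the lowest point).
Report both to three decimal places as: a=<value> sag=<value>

a=17.459 sag=5.846

seed: a₀ = √(S³/(24(L−S))) = √(27.832³/(24·3.042)) = 17.184282
iter 1: u=0.809810  f(a)=+1.013e-01  f'(a)=-3.778e-01  a ← 17.184282 − (+1.013e-01/-3.778e-01) = 17.452451
iter 2: u=0.797367  f(a)=+2.420e-03  f'(a)=-3.600e-01  a ← 17.452451 − (+2.420e-03/-3.600e-01) = 17.459175
iter 3: u=0.797059  f(a)=+1.456e-06  f'(a)=-3.595e-01  a ← 17.459175 − (+1.456e-06/-3.595e-01) = 17.459179
iter 4: u=0.797059  f(a)=+5.329e-13  f'(a)=-3.595e-01  a ← 17.459179 − (+5.329e-13/-3.595e-01) = 17.459179
converged: |Δa| < 1e-12 after 4 iterations
sag = a·(cosh(S/(2a)) − 1) = 17.459179·(cosh(0.797059) − 1) = 5.845840
T_max/T_min = cosh(S/(2a)) = 1.334829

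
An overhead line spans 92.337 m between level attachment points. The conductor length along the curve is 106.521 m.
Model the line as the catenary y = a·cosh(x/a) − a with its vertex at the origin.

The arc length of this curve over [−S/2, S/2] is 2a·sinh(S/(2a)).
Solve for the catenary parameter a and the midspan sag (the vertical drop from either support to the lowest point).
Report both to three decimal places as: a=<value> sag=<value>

seed: a₀ = √(S³/(24(L−S))) = √(92.337³/(24·14.184)) = 48.090430
iter 1: u=0.960035  f(a)=+6.682e-01  f'(a)=-6.461e-01  a ← 48.090430 − (+6.682e-01/-6.461e-01) = 49.124634
iter 2: u=0.939824  f(a)=+2.216e-02  f'(a)=-6.039e-01  a ← 49.124634 − (+2.216e-02/-6.039e-01) = 49.161335
iter 3: u=0.939122  f(a)=+2.624e-05  f'(a)=-6.024e-01  a ← 49.161335 − (+2.624e-05/-6.024e-01) = 49.161378
iter 4: u=0.939121  f(a)=+3.686e-11  f'(a)=-6.024e-01  a ← 49.161378 − (+3.686e-11/-6.024e-01) = 49.161378
iter 5: u=0.939121  f(a)=-1.421e-14  f'(a)=-6.024e-01  a ← 49.161378 − (-1.421e-14/-6.024e-01) = 49.161378
converged: |Δa| < 1e-12 after 5 iterations
sag = a·(cosh(S/(2a)) − 1) = 49.161378·(cosh(0.939121) − 1) = 23.319805
T_max/T_min = cosh(S/(2a)) = 1.474352

a=49.161 sag=23.320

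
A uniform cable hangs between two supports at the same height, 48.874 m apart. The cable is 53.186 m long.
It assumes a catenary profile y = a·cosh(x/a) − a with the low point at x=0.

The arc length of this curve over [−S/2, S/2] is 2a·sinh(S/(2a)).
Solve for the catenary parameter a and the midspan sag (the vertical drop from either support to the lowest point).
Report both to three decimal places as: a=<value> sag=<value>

a=34.023 sag=9.160

seed: a₀ = √(S³/(24(L−S))) = √(48.874³/(24·4.312)) = 33.587048
iter 1: u=0.727572  f(a)=+1.156e-01  f'(a)=-2.706e-01  a ← 33.587048 − (+1.156e-01/-2.706e-01) = 34.014143
iter 2: u=0.718436  f(a)=+2.242e-03  f'(a)=-2.602e-01  a ← 34.014143 − (+2.242e-03/-2.602e-01) = 34.022757
iter 3: u=0.718255  f(a)=+8.801e-07  f'(a)=-2.600e-01  a ← 34.022757 − (+8.801e-07/-2.600e-01) = 34.022761
iter 4: u=0.718254  f(a)=+1.350e-13  f'(a)=-2.600e-01  a ← 34.022761 − (+1.350e-13/-2.600e-01) = 34.022761
converged: |Δa| < 1e-12 after 4 iterations
sag = a·(cosh(S/(2a)) − 1) = 34.022761·(cosh(0.718254) − 1) = 9.159827
T_max/T_min = cosh(S/(2a)) = 1.269226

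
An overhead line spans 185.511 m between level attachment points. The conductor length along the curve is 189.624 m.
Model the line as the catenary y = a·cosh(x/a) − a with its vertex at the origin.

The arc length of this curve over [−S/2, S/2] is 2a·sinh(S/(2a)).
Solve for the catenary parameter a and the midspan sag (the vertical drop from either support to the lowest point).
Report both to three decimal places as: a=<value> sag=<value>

seed: a₀ = √(S³/(24(L−S))) = √(185.511³/(24·4.113)) = 254.313564
iter 1: u=0.364729  f(a)=+2.744e-02  f'(a)=-3.278e-02  a ← 254.313564 − (+2.744e-02/-3.278e-02) = 255.150822
iter 2: u=0.363532  f(a)=+1.361e-04  f'(a)=-3.245e-02  a ← 255.150822 − (+1.361e-04/-3.245e-02) = 255.155016
iter 3: u=0.363526  f(a)=+3.386e-09  f'(a)=-3.245e-02  a ← 255.155016 − (+3.386e-09/-3.245e-02) = 255.155016
iter 4: u=0.363526  f(a)=+0.000e+00  f'(a)=-3.245e-02  a ← 255.155016 − (+0.000e+00/-3.245e-02) = 255.155016
converged: |Δa| < 1e-12 after 4 iterations
sag = a·(cosh(S/(2a)) − 1) = 255.155016·(cosh(0.363526) − 1) = 17.046008
T_max/T_min = cosh(S/(2a)) = 1.066806

a=255.155 sag=17.046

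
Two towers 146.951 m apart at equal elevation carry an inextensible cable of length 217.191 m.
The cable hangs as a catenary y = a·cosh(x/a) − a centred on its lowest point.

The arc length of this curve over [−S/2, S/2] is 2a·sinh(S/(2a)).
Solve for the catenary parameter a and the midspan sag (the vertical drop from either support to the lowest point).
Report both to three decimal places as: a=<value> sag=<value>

seed: a₀ = √(S³/(24(L−S))) = √(146.951³/(24·70.240)) = 43.387132
iter 1: u=1.693486  f(a)=+1.079e+01  f'(a)=-4.267e+00  a ← 43.387132 − (+1.079e+01/-4.267e+00) = 45.915514
iter 2: u=1.600233  f(a)=+1.015e+00  f'(a)=-3.499e+00  a ← 45.915514 − (+1.015e+00/-3.499e+00) = 46.205607
iter 3: u=1.590186  f(a)=+1.104e-02  f'(a)=-3.423e+00  a ← 46.205607 − (+1.104e-02/-3.423e+00) = 46.208833
iter 4: u=1.590075  f(a)=+1.339e-06  f'(a)=-3.422e+00  a ← 46.208833 − (+1.339e-06/-3.422e+00) = 46.208833
iter 5: u=1.590075  f(a)=+2.842e-14  f'(a)=-3.422e+00  a ← 46.208833 − (+2.842e-14/-3.422e+00) = 46.208833
converged: |Δa| < 1e-12 after 5 iterations
sag = a·(cosh(S/(2a)) − 1) = 46.208833·(cosh(1.590075) − 1) = 71.809127
T_max/T_min = cosh(S/(2a)) = 2.554013

a=46.209 sag=71.809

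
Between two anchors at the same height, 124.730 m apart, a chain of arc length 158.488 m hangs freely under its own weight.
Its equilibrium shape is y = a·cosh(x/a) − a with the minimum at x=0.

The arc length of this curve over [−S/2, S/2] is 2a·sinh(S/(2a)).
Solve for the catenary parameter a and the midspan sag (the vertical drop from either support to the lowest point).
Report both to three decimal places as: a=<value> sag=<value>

seed: a₀ = √(S³/(24(L−S))) = √(124.730³/(24·33.758)) = 48.939825
iter 1: u=1.274320  f(a)=+2.849e+00  f'(a)=-1.617e+00  a ← 48.939825 − (+2.849e+00/-1.617e+00) = 50.701969
iter 2: u=1.230031  f(a)=+1.611e-01  f'(a)=-1.439e+00  a ← 50.701969 − (+1.611e-01/-1.439e+00) = 50.813954
iter 3: u=1.227320  f(a)=+5.836e-04  f'(a)=-1.428e+00  a ← 50.813954 − (+5.836e-04/-1.428e+00) = 50.814362
iter 4: u=1.227310  f(a)=+7.716e-09  f'(a)=-1.428e+00  a ← 50.814362 − (+7.716e-09/-1.428e+00) = 50.814362
iter 5: u=1.227310  f(a)=+0.000e+00  f'(a)=-1.428e+00  a ← 50.814362 − (+0.000e+00/-1.428e+00) = 50.814362
converged: |Δa| < 1e-12 after 5 iterations
sag = a·(cosh(S/(2a)) − 1) = 50.814362·(cosh(1.227310) − 1) = 43.322299
T_max/T_min = cosh(S/(2a)) = 1.852560

a=50.814 sag=43.322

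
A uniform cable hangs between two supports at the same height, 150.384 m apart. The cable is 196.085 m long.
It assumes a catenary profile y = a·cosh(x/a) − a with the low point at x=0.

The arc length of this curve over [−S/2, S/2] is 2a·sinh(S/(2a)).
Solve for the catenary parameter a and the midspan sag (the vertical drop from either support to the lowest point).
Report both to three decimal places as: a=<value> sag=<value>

seed: a₀ = √(S³/(24(L−S))) = √(150.384³/(24·45.701)) = 55.684455
iter 1: u=1.350323  f(a)=+4.352e+00  f'(a)=-1.961e+00  a ← 55.684455 − (+4.352e+00/-1.961e+00) = 57.903882
iter 2: u=1.298566  f(a)=+2.737e-01  f'(a)=-1.721e+00  a ← 57.903882 − (+2.737e-01/-1.721e+00) = 58.062902
iter 3: u=1.295009  f(a)=+1.243e-03  f'(a)=-1.706e+00  a ← 58.062902 − (+1.243e-03/-1.706e+00) = 58.063631
iter 4: u=1.294993  f(a)=+2.592e-08  f'(a)=-1.706e+00  a ← 58.063631 − (+2.592e-08/-1.706e+00) = 58.063631
iter 5: u=1.294993  f(a)=+0.000e+00  f'(a)=-1.706e+00  a ← 58.063631 − (+0.000e+00/-1.706e+00) = 58.063631
converged: |Δa| < 1e-12 after 5 iterations
sag = a·(cosh(S/(2a)) − 1) = 58.063631·(cosh(1.294993) − 1) = 55.882484
T_max/T_min = cosh(S/(2a)) = 1.962435

a=58.064 sag=55.882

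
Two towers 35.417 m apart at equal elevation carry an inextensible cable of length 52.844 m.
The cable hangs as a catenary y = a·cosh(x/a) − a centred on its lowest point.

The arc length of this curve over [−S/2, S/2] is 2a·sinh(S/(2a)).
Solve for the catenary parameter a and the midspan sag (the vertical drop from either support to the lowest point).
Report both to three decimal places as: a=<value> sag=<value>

seed: a₀ = √(S³/(24(L−S))) = √(35.417³/(24·17.427)) = 10.306251
iter 1: u=1.718229  f(a)=+2.761e+00  f'(a)=-4.491e+00  a ← 10.306251 − (+2.761e+00/-4.491e+00) = 10.920958
iter 2: u=1.621515  f(a)=+2.663e-01  f'(a)=-3.663e+00  a ← 10.920958 − (+2.663e-01/-3.663e+00) = 10.993651
iter 3: u=1.610793  f(a)=+3.061e-03  f'(a)=-3.580e+00  a ← 10.993651 − (+3.061e-03/-3.580e+00) = 10.994506
iter 4: u=1.610668  f(a)=+4.148e-07  f'(a)=-3.579e+00  a ← 10.994506 − (+4.148e-07/-3.579e+00) = 10.994506
iter 5: u=1.610668  f(a)=+0.000e+00  f'(a)=-3.579e+00  a ← 10.994506 − (+0.000e+00/-3.579e+00) = 10.994506
converged: |Δa| < 1e-12 after 5 iterations
sag = a·(cosh(S/(2a)) − 1) = 10.994506·(cosh(1.610668) − 1) = 17.623692
T_max/T_min = cosh(S/(2a)) = 2.602954

a=10.995 sag=17.624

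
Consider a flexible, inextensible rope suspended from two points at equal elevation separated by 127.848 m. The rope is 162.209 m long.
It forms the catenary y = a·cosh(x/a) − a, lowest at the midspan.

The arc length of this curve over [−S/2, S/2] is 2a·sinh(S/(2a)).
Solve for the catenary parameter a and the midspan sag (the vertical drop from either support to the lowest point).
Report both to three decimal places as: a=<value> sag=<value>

a=52.254 sag=44.226

seed: a₀ = √(S³/(24(L−S))) = √(127.848³/(24·34.361)) = 50.338746
iter 1: u=1.269877  f(a)=+2.879e+00  f'(a)=-1.598e+00  a ← 50.338746 − (+2.879e+00/-1.598e+00) = 52.140102
iter 2: u=1.226005  f(a)=+1.618e-01  f'(a)=-1.423e+00  a ← 52.140102 − (+1.618e-01/-1.423e+00) = 52.253755
iter 3: u=1.223338  f(a)=+5.779e-04  f'(a)=-1.413e+00  a ← 52.253755 − (+5.779e-04/-1.413e+00) = 52.254164
iter 4: u=1.223328  f(a)=+7.434e-09  f'(a)=-1.413e+00  a ← 52.254164 − (+7.434e-09/-1.413e+00) = 52.254164
iter 5: u=1.223328  f(a)=+0.000e+00  f'(a)=-1.413e+00  a ← 52.254164 − (+0.000e+00/-1.413e+00) = 52.254164
converged: |Δa| < 1e-12 after 5 iterations
sag = a·(cosh(S/(2a)) − 1) = 52.254164·(cosh(1.223328) − 1) = 44.226081
T_max/T_min = cosh(S/(2a)) = 1.846365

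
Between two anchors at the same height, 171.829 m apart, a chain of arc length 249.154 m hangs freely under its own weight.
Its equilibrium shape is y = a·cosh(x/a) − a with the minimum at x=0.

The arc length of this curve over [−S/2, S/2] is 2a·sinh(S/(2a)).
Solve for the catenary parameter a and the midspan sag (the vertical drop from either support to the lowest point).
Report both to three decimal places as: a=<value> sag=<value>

a=55.503 sag=80.879

seed: a₀ = √(S³/(24(L−S))) = √(171.829³/(24·77.325)) = 52.285240
iter 1: u=1.643188  f(a)=+1.114e+01  f'(a)=-3.837e+00  a ← 52.285240 − (+1.114e+01/-3.837e+00) = 55.187194
iter 2: u=1.556783  f(a)=+9.944e-01  f'(a)=-3.180e+00  a ← 55.187194 − (+9.944e-01/-3.180e+00) = 55.499875
iter 3: u=1.548012  f(a)=+9.645e-03  f'(a)=-3.119e+00  a ← 55.499875 − (+9.645e-03/-3.119e+00) = 55.502968
iter 4: u=1.547926  f(a)=+9.269e-07  f'(a)=-3.118e+00  a ← 55.502968 − (+9.269e-07/-3.118e+00) = 55.502968
iter 5: u=1.547926  f(a)=-2.842e-14  f'(a)=-3.118e+00  a ← 55.502968 − (-2.842e-14/-3.118e+00) = 55.502968
converged: |Δa| < 1e-12 after 5 iterations
sag = a·(cosh(S/(2a)) − 1) = 55.502968·(cosh(1.547926) − 1) = 80.878880
T_max/T_min = cosh(S/(2a)) = 2.457199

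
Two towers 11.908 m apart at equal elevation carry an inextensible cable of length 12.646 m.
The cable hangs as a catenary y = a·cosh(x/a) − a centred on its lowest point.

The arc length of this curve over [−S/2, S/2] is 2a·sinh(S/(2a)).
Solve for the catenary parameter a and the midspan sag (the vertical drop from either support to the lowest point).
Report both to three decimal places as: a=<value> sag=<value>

seed: a₀ = √(S³/(24(L−S))) = √(11.908³/(24·0.738)) = 9.763925
iter 1: u=0.609796  f(a)=+1.384e-02  f'(a)=-1.569e-01  a ← 9.763925 − (+1.384e-02/-1.569e-01) = 9.852175
iter 2: u=0.604334  f(a)=+1.899e-04  f'(a)=-1.526e-01  a ← 9.852175 − (+1.899e-04/-1.526e-01) = 9.853420
iter 3: u=0.604257  f(a)=+3.685e-08  f'(a)=-1.525e-01  a ← 9.853420 − (+3.685e-08/-1.525e-01) = 9.853420
iter 4: u=0.604257  f(a)=+1.776e-15  f'(a)=-1.525e-01  a ← 9.853420 − (+1.776e-15/-1.525e-01) = 9.853420
converged: |Δa| < 1e-12 after 4 iterations
sag = a·(cosh(S/(2a)) − 1) = 9.853420·(cosh(0.604257) − 1) = 1.854279
T_max/T_min = cosh(S/(2a)) = 1.188186

a=9.853 sag=1.854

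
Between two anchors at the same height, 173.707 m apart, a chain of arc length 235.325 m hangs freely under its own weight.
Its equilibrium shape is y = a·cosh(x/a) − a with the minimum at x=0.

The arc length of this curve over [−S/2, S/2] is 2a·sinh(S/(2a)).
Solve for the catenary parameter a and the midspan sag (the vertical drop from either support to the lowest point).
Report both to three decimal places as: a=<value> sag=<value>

a=62.474 sag=70.746

seed: a₀ = √(S³/(24(L−S))) = √(173.707³/(24·61.618)) = 59.534205
iter 1: u=1.458884  f(a)=+6.900e+00  f'(a)=-2.545e+00  a ← 59.534205 − (+6.900e+00/-2.545e+00) = 62.244773
iter 2: u=1.395354  f(a)=+4.992e-01  f'(a)=-2.189e+00  a ← 62.244773 − (+4.992e-01/-2.189e+00) = 62.472788
iter 3: u=1.390261  f(a)=+3.064e-03  f'(a)=-2.162e+00  a ← 62.472788 − (+3.064e-03/-2.162e+00) = 62.474204
iter 4: u=1.390230  f(a)=+1.169e-07  f'(a)=-2.162e+00  a ← 62.474204 − (+1.169e-07/-2.162e+00) = 62.474204
iter 5: u=1.390230  f(a)=+2.842e-14  f'(a)=-2.162e+00  a ← 62.474204 − (+2.842e-14/-2.162e+00) = 62.474204
converged: |Δa| < 1e-12 after 5 iterations
sag = a·(cosh(S/(2a)) − 1) = 62.474204·(cosh(1.390230) − 1) = 70.745502
T_max/T_min = cosh(S/(2a)) = 2.132395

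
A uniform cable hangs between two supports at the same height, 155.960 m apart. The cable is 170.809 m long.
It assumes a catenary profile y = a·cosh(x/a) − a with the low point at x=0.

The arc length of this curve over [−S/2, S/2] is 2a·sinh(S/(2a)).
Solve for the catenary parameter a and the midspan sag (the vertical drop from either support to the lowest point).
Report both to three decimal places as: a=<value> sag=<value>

a=104.615 sag=30.434

seed: a₀ = √(S³/(24(L−S))) = √(155.960³/(24·14.849)) = 103.172895
iter 1: u=0.755819  f(a)=+4.299e-01  f'(a)=-3.046e-01  a ← 103.172895 − (+4.299e-01/-3.046e-01) = 104.584275
iter 2: u=0.745619  f(a)=+8.982e-03  f'(a)=-2.920e-01  a ← 104.584275 − (+8.982e-03/-2.920e-01) = 104.615031
iter 3: u=0.745400  f(a)=+4.105e-06  f'(a)=-2.918e-01  a ← 104.615031 − (+4.105e-06/-2.918e-01) = 104.615045
iter 4: u=0.745399  f(a)=+8.242e-13  f'(a)=-2.918e-01  a ← 104.615045 − (+8.242e-13/-2.918e-01) = 104.615045
converged: |Δa| < 1e-12 after 4 iterations
sag = a·(cosh(S/(2a)) − 1) = 104.615045·(cosh(0.745399) − 1) = 30.433969
T_max/T_min = cosh(S/(2a)) = 1.290914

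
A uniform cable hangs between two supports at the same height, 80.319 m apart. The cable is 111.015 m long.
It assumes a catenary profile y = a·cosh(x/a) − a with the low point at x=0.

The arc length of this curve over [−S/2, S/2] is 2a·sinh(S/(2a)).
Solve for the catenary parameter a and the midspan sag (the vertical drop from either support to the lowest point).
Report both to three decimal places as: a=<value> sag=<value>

a=27.924 sag=34.212

seed: a₀ = √(S³/(24(L−S))) = √(80.319³/(24·30.696)) = 26.520452
iter 1: u=1.514284  f(a)=+3.718e+00  f'(a)=-2.891e+00  a ← 26.520452 − (+3.718e+00/-2.891e+00) = 27.806402
iter 2: u=1.444254  f(a)=+2.875e-01  f'(a)=-2.460e+00  a ← 27.806402 − (+2.875e-01/-2.460e+00) = 27.923291
iter 3: u=1.438208  f(a)=+2.038e-03  f'(a)=-2.425e+00  a ← 27.923291 − (+2.038e-03/-2.425e+00) = 27.924131
iter 4: u=1.438165  f(a)=+1.040e-07  f'(a)=-2.425e+00  a ← 27.924131 − (+1.040e-07/-2.425e+00) = 27.924131
iter 5: u=1.438165  f(a)=-1.421e-14  f'(a)=-2.425e+00  a ← 27.924131 − (-1.421e-14/-2.425e+00) = 27.924131
converged: |Δa| < 1e-12 after 5 iterations
sag = a·(cosh(S/(2a)) − 1) = 27.924131·(cosh(1.438165) − 1) = 34.211524
T_max/T_min = cosh(S/(2a)) = 2.225160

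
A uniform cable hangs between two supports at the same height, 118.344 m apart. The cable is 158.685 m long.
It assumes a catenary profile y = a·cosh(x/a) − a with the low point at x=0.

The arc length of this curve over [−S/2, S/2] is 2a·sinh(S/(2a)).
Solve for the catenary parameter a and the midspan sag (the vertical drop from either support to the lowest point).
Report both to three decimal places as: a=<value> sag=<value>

seed: a₀ = √(S³/(24(L−S))) = √(118.344³/(24·40.341)) = 41.375229
iter 1: u=1.430131  f(a)=+4.332e+00  f'(a)=-2.379e+00  a ← 41.375229 − (+4.332e+00/-2.379e+00) = 43.196142
iter 2: u=1.369845  f(a)=+3.024e-01  f'(a)=-2.058e+00  a ← 43.196142 − (+3.024e-01/-2.058e+00) = 43.343114
iter 3: u=1.365200  f(a)=+1.718e-03  f'(a)=-2.034e+00  a ← 43.343114 − (+1.718e-03/-2.034e+00) = 43.343958
iter 4: u=1.365173  f(a)=+5.614e-08  f'(a)=-2.034e+00  a ← 43.343958 − (+5.614e-08/-2.034e+00) = 43.343958
iter 5: u=1.365173  f(a)=-2.842e-14  f'(a)=-2.034e+00  a ← 43.343958 − (-2.842e-14/-2.034e+00) = 43.343958
converged: |Δa| < 1e-12 after 5 iterations
sag = a·(cosh(S/(2a)) − 1) = 43.343958·(cosh(1.365173) − 1) = 47.065837
T_max/T_min = cosh(S/(2a)) = 2.085868

a=43.344 sag=47.066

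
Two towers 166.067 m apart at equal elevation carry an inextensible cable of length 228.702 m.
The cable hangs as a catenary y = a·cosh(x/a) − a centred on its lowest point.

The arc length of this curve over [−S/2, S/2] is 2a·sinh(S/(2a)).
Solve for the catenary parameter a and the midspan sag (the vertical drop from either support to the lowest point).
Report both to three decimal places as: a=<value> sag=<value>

a=58.082 sag=70.174

seed: a₀ = √(S³/(24(L−S))) = √(166.067³/(24·62.635)) = 55.196412
iter 1: u=1.504328  f(a)=+7.481e+00  f'(a)=-2.826e+00  a ← 55.196412 − (+7.481e+00/-2.826e+00) = 57.843318
iter 2: u=1.435490  f(a)=+5.718e-01  f'(a)=-2.409e+00  a ← 57.843318 − (+5.718e-01/-2.409e+00) = 58.080637
iter 3: u=1.429624  f(a)=+3.951e-03  f'(a)=-2.376e+00  a ← 58.080637 − (+3.951e-03/-2.376e+00) = 58.082300
iter 4: u=1.429584  f(a)=+1.916e-07  f'(a)=-2.376e+00  a ← 58.082300 − (+1.916e-07/-2.376e+00) = 58.082300
iter 5: u=1.429584  f(a)=+5.684e-14  f'(a)=-2.376e+00  a ← 58.082300 − (+5.684e-14/-2.376e+00) = 58.082300
converged: |Δa| < 1e-12 after 5 iterations
sag = a·(cosh(S/(2a)) − 1) = 58.082300·(cosh(1.429584) − 1) = 70.174102
T_max/T_min = cosh(S/(2a)) = 2.208184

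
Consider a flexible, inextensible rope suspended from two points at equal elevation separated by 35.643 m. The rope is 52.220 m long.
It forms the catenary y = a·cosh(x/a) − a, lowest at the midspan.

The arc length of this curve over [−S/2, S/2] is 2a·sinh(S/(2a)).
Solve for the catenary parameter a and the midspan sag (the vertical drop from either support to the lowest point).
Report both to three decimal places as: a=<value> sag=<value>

a=11.345 sag=17.123

seed: a₀ = √(S³/(24(L−S))) = √(35.643³/(24·16.577)) = 10.668486
iter 1: u=1.670481  f(a)=+2.473e+00  f'(a)=-4.066e+00  a ← 10.668486 − (+2.473e+00/-4.066e+00) = 11.276641
iter 2: u=1.580391  f(a)=+2.272e-01  f'(a)=-3.350e+00  a ← 11.276641 − (+2.272e-01/-3.350e+00) = 11.344457
iter 3: u=1.570943  f(a)=+2.347e-03  f'(a)=-3.281e+00  a ← 11.344457 − (+2.347e-03/-3.281e+00) = 11.345172
iter 4: u=1.570844  f(a)=+2.560e-07  f'(a)=-3.281e+00  a ← 11.345172 − (+2.560e-07/-3.281e+00) = 11.345172
iter 5: u=1.570844  f(a)=-7.105e-15  f'(a)=-3.281e+00  a ← 11.345172 − (-7.105e-15/-3.281e+00) = 11.345172
converged: |Δa| < 1e-12 after 5 iterations
sag = a·(cosh(S/(2a)) − 1) = 11.345172·(cosh(1.570844) − 1) = 17.123144
T_max/T_min = cosh(S/(2a)) = 2.509289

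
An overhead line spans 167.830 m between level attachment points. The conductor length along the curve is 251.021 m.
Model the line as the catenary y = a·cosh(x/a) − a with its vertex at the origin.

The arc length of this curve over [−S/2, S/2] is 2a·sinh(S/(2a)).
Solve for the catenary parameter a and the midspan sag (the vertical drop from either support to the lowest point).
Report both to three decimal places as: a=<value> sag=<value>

a=51.930 sag=83.899

seed: a₀ = √(S³/(24(L−S))) = √(167.830³/(24·83.191)) = 48.658711
iter 1: u=1.724563  f(a)=+1.328e+01  f'(a)=-4.551e+00  a ← 48.658711 − (+1.328e+01/-4.551e+00) = 51.577991
iter 2: u=1.626954  f(a)=+1.289e+00  f'(a)=-3.706e+00  a ← 51.577991 − (+1.289e+00/-3.706e+00) = 51.925871
iter 3: u=1.616054  f(a)=+1.503e-02  f'(a)=-3.620e+00  a ← 51.925871 − (+1.503e-02/-3.620e+00) = 51.930022
iter 4: u=1.615925  f(a)=+2.095e-06  f'(a)=-3.619e+00  a ← 51.930022 − (+2.095e-06/-3.619e+00) = 51.930023
iter 5: u=1.615925  f(a)=+8.527e-14  f'(a)=-3.619e+00  a ← 51.930023 − (+8.527e-14/-3.619e+00) = 51.930023
converged: |Δa| < 1e-12 after 5 iterations
sag = a·(cosh(S/(2a)) − 1) = 51.930023·(cosh(1.615925) − 1) = 83.899329
T_max/T_min = cosh(S/(2a)) = 2.615623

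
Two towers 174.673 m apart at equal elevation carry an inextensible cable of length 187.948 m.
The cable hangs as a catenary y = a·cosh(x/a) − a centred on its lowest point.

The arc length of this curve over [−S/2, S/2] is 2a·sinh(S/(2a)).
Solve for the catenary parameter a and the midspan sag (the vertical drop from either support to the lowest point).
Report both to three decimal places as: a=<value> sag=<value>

a=130.784 sag=30.261

seed: a₀ = √(S³/(24(L−S))) = √(174.673³/(24·13.275)) = 129.334915
iter 1: u=0.675274  f(a)=+3.060e-01  f'(a)=-2.148e-01  a ← 129.334915 − (+3.060e-01/-2.148e-01) = 130.759404
iter 2: u=0.667918  f(a)=+5.129e-03  f'(a)=-2.076e-01  a ← 130.759404 − (+5.129e-03/-2.076e-01) = 130.784102
iter 3: u=0.667791  f(a)=+1.495e-06  f'(a)=-2.075e-01  a ← 130.784102 − (+1.495e-06/-2.075e-01) = 130.784109
iter 4: u=0.667791  f(a)=+1.137e-13  f'(a)=-2.075e-01  a ← 130.784109 − (+1.137e-13/-2.075e-01) = 130.784109
converged: |Δa| < 1e-12 after 4 iterations
sag = a·(cosh(S/(2a)) − 1) = 130.784109·(cosh(0.667791) − 1) = 30.261213
T_max/T_min = cosh(S/(2a)) = 1.231383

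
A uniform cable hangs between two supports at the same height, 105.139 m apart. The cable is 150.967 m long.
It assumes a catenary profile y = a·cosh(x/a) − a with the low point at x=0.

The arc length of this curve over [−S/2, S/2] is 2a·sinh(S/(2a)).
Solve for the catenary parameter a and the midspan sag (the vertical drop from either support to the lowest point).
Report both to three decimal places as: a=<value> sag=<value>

a=34.450 sag=48.524

seed: a₀ = √(S³/(24(L−S))) = √(105.139³/(24·45.828)) = 32.506835
iter 1: u=1.617183  f(a)=+6.380e+00  f'(a)=-3.629e+00  a ← 32.506835 − (+6.380e+00/-3.629e+00) = 34.264662
iter 2: u=1.534219  f(a)=+5.540e-01  f'(a)=-3.024e+00  a ← 34.264662 − (+5.540e-01/-3.024e+00) = 34.447874
iter 3: u=1.526059  f(a)=+5.056e-03  f'(a)=-2.969e+00  a ← 34.447874 − (+5.056e-03/-2.969e+00) = 34.449577
iter 4: u=1.525984  f(a)=+4.296e-07  f'(a)=-2.969e+00  a ← 34.449577 − (+4.296e-07/-2.969e+00) = 34.449577
iter 5: u=1.525984  f(a)=-2.842e-14  f'(a)=-2.969e+00  a ← 34.449577 − (-2.842e-14/-2.969e+00) = 34.449577
converged: |Δa| < 1e-12 after 5 iterations
sag = a·(cosh(S/(2a)) − 1) = 34.449577·(cosh(1.525984) − 1) = 48.523504
T_max/T_min = cosh(S/(2a)) = 2.408537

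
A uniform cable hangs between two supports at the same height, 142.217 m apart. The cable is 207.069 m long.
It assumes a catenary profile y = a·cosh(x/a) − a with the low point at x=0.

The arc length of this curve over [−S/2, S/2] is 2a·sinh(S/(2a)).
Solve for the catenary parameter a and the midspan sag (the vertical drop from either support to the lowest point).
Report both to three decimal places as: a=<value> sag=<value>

seed: a₀ = √(S³/(24(L−S))) = √(142.217³/(24·64.852)) = 42.989259
iter 1: u=1.654099  f(a)=+9.472e+00  f'(a)=-3.928e+00  a ← 42.989259 − (+9.472e+00/-3.928e+00) = 45.401061
iter 2: u=1.566230  f(a)=+8.556e-01  f'(a)=-3.247e+00  a ← 45.401061 − (+8.556e-01/-3.247e+00) = 45.664537
iter 3: u=1.557193  f(a)=+8.511e-03  f'(a)=-3.183e+00  a ← 45.664537 − (+8.511e-03/-3.183e+00) = 45.667211
iter 4: u=1.557102  f(a)=+8.608e-07  f'(a)=-3.182e+00  a ← 45.667211 − (+8.608e-07/-3.182e+00) = 45.667211
iter 5: u=1.557102  f(a)=+2.842e-14  f'(a)=-3.182e+00  a ← 45.667211 − (+2.842e-14/-3.182e+00) = 45.667211
converged: |Δa| < 1e-12 after 5 iterations
sag = a·(cosh(S/(2a)) − 1) = 45.667211·(cosh(1.557102) − 1) = 67.491469
T_max/T_min = cosh(S/(2a)) = 2.477898

a=45.667 sag=67.491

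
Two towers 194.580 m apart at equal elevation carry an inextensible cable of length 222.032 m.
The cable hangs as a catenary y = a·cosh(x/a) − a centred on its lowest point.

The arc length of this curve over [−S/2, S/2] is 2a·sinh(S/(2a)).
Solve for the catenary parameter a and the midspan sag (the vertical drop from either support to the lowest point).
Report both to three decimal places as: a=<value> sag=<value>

a=107.912 sag=46.909

seed: a₀ = √(S³/(24(L−S))) = √(194.580³/(24·27.452)) = 105.743744
iter 1: u=0.920054  f(a)=+1.186e+00  f'(a)=-5.645e-01  a ← 105.743744 − (+1.186e+00/-5.645e-01) = 107.843941
iter 2: u=0.902137  f(a)=+3.624e-02  f'(a)=-5.305e-01  a ← 107.843941 − (+3.624e-02/-5.305e-01) = 107.912262
iter 3: u=0.901566  f(a)=+3.623e-05  f'(a)=-5.294e-01  a ← 107.912262 − (+3.623e-05/-5.294e-01) = 107.912330
iter 4: u=0.901565  f(a)=+3.635e-11  f'(a)=-5.294e-01  a ← 107.912330 − (+3.635e-11/-5.294e-01) = 107.912330
converged: |Δa| < 1e-12 after 4 iterations
sag = a·(cosh(S/(2a)) − 1) = 107.912330·(cosh(0.901565) − 1) = 46.908932
T_max/T_min = cosh(S/(2a)) = 1.434695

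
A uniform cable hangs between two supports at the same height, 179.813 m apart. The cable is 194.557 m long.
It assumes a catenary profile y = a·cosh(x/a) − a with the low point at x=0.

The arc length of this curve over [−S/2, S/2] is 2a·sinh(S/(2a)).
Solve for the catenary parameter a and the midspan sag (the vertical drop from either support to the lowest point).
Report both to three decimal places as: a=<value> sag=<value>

seed: a₀ = √(S³/(24(L−S))) = √(179.813³/(24·14.744)) = 128.179434
iter 1: u=0.701411  f(a)=+3.670e-01  f'(a)=-2.416e-01  a ← 128.179434 − (+3.670e-01/-2.416e-01) = 129.698503
iter 2: u=0.693196  f(a)=+6.625e-03  f'(a)=-2.329e-01  a ← 129.698503 − (+6.625e-03/-2.329e-01) = 129.726949
iter 3: u=0.693044  f(a)=+2.248e-06  f'(a)=-2.328e-01  a ← 129.726949 − (+2.248e-06/-2.328e-01) = 129.726958
iter 4: u=0.693044  f(a)=+2.274e-13  f'(a)=-2.328e-01  a ← 129.726958 − (+2.274e-13/-2.328e-01) = 129.726958
converged: |Δa| < 1e-12 after 4 iterations
sag = a·(cosh(S/(2a)) − 1) = 129.726958·(cosh(0.693044) − 1) = 32.421709
T_max/T_min = cosh(S/(2a)) = 1.249923

a=129.727 sag=32.422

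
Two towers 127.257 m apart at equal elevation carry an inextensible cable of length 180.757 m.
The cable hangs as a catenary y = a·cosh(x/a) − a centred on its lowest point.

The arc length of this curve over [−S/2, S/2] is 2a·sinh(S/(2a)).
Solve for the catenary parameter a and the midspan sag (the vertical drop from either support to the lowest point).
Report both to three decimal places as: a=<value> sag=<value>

a=42.379 sag=57.442

seed: a₀ = √(S³/(24(L−S))) = √(127.257³/(24·53.500)) = 40.062681
iter 1: u=1.588224  f(a)=+7.167e+00  f'(a)=-3.408e+00  a ← 40.062681 − (+7.167e+00/-3.408e+00) = 42.165697
iter 2: u=1.509011  f(a)=+6.030e-01  f'(a)=-2.857e+00  a ← 42.165697 − (+6.030e-01/-2.857e+00) = 42.376793
iter 3: u=1.501494  f(a)=+5.135e-03  f'(a)=-2.808e+00  a ← 42.376793 − (+5.135e-03/-2.808e+00) = 42.378622
iter 4: u=1.501429  f(a)=+3.794e-07  f'(a)=-2.808e+00  a ← 42.378622 − (+3.794e-07/-2.808e+00) = 42.378622
iter 5: u=1.501429  f(a)=-2.842e-14  f'(a)=-2.808e+00  a ← 42.378622 − (-2.842e-14/-2.808e+00) = 42.378622
converged: |Δa| < 1e-12 after 5 iterations
sag = a·(cosh(S/(2a)) − 1) = 42.378622·(cosh(1.501429) − 1) = 57.442322
T_max/T_min = cosh(S/(2a)) = 2.355455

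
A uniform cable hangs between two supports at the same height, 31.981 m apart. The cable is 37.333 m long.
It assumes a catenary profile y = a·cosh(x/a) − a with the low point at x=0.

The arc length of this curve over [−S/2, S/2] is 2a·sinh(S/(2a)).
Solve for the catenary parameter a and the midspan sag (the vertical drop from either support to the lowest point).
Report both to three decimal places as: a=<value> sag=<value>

a=16.344 sag=8.467

seed: a₀ = √(S³/(24(L−S))) = √(31.981³/(24·5.352)) = 15.957850
iter 1: u=1.002046  f(a)=+2.752e-01  f'(a)=-7.406e-01  a ← 15.957850 − (+2.752e-01/-7.406e-01) = 16.329465
iter 2: u=0.979242  f(a)=+9.907e-03  f'(a)=-6.881e-01  a ← 16.329465 − (+9.907e-03/-6.881e-01) = 16.343862
iter 3: u=0.978380  f(a)=+1.390e-05  f'(a)=-6.862e-01  a ← 16.343862 − (+1.390e-05/-6.862e-01) = 16.343882
iter 4: u=0.978378  f(a)=+2.745e-11  f'(a)=-6.862e-01  a ← 16.343882 − (+2.745e-11/-6.862e-01) = 16.343882
iter 5: u=0.978378  f(a)=+7.105e-15  f'(a)=-6.862e-01  a ← 16.343882 − (+7.105e-15/-6.862e-01) = 16.343882
converged: |Δa| < 1e-12 after 5 iterations
sag = a·(cosh(S/(2a)) − 1) = 16.343882·(cosh(0.978378) − 1) = 8.466614
T_max/T_min = cosh(S/(2a)) = 1.518030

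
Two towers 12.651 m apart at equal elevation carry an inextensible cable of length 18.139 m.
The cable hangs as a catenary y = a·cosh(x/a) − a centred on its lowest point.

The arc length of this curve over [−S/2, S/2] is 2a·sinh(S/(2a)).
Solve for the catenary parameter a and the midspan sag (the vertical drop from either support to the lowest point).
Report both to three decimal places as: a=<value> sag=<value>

seed: a₀ = √(S³/(24(L−S))) = √(12.651³/(24·5.488)) = 3.920799
iter 1: u=1.613319  f(a)=+7.601e-01  f'(a)=-3.599e+00  a ← 3.920799 − (+7.601e-01/-3.599e+00) = 4.131989
iter 2: u=1.530861  f(a)=+6.573e-02  f'(a)=-3.001e+00  a ← 4.131989 − (+6.573e-02/-3.001e+00) = 4.153892
iter 3: u=1.522789  f(a)=+5.944e-04  f'(a)=-2.947e+00  a ← 4.153892 − (+5.944e-04/-2.947e+00) = 4.154093
iter 4: u=1.522715  f(a)=+4.958e-08  f'(a)=-2.947e+00  a ← 4.154093 − (+4.958e-08/-2.947e+00) = 4.154093
iter 5: u=1.522715  f(a)=+3.553e-15  f'(a)=-2.947e+00  a ← 4.154093 − (+3.553e-15/-2.947e+00) = 4.154093
converged: |Δa| < 1e-12 after 5 iterations
sag = a·(cosh(S/(2a)) − 1) = 4.154093·(cosh(1.522715) − 1) = 5.821493
T_max/T_min = cosh(S/(2a)) = 2.401387

a=4.154 sag=5.821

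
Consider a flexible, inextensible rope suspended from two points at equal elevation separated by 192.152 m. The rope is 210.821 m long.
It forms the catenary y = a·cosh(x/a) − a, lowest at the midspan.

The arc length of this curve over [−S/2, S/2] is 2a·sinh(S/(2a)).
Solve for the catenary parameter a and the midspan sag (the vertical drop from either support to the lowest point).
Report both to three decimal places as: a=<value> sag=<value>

a=127.629 sag=37.902

seed: a₀ = √(S³/(24(L−S))) = √(192.152³/(24·18.669)) = 125.834931
iter 1: u=0.763508  f(a)=+5.518e-01  f'(a)=-3.144e-01  a ← 125.834931 − (+5.518e-01/-3.144e-01) = 127.589998
iter 2: u=0.753006  f(a)=+1.176e-02  f'(a)=-3.011e-01  a ← 127.589998 − (+1.176e-02/-3.011e-01) = 127.629039
iter 3: u=0.752775  f(a)=+5.594e-06  f'(a)=-3.008e-01  a ← 127.629039 − (+5.594e-06/-3.008e-01) = 127.629057
iter 4: u=0.752775  f(a)=+1.251e-12  f'(a)=-3.008e-01  a ← 127.629057 − (+1.251e-12/-3.008e-01) = 127.629057
converged: |Δa| < 1e-12 after 4 iterations
sag = a·(cosh(S/(2a)) − 1) = 127.629057·(cosh(0.752775) − 1) = 37.902057
T_max/T_min = cosh(S/(2a)) = 1.296970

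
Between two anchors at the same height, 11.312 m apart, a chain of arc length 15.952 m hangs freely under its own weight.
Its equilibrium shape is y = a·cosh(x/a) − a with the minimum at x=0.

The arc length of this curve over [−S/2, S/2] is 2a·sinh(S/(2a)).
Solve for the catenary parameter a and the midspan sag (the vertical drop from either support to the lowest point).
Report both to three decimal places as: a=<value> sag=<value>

a=3.809 sag=5.030

seed: a₀ = √(S³/(24(L−S))) = √(11.312³/(24·4.640)) = 3.605326
iter 1: u=1.568790  f(a)=+6.056e-01  f'(a)=-3.266e+00  a ← 3.605326 − (+6.056e-01/-3.266e+00) = 3.790767
iter 2: u=1.492046  f(a)=+4.986e-02  f'(a)=-2.748e+00  a ← 3.790767 − (+4.986e-02/-2.748e+00) = 3.808910
iter 3: u=1.484939  f(a)=+4.050e-04  f'(a)=-2.704e+00  a ← 3.808910 − (+4.050e-04/-2.704e+00) = 3.809060
iter 4: u=1.484881  f(a)=+2.720e-08  f'(a)=-2.703e+00  a ← 3.809060 − (+2.720e-08/-2.703e+00) = 3.809060
iter 5: u=1.484881  f(a)=+0.000e+00  f'(a)=-2.703e+00  a ← 3.809060 − (+0.000e+00/-2.703e+00) = 3.809060
converged: |Δa| < 1e-12 after 5 iterations
sag = a·(cosh(S/(2a)) − 1) = 3.809060·(cosh(1.484881) − 1) = 5.029804
T_max/T_min = cosh(S/(2a)) = 2.320484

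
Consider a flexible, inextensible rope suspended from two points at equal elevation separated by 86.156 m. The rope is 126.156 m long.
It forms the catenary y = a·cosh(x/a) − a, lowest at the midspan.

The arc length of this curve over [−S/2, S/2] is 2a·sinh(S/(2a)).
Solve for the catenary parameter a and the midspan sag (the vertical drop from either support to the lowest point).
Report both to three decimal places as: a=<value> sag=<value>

a=27.445 sag=41.345

seed: a₀ = √(S³/(24(L−S))) = √(86.156³/(24·40.000)) = 25.810278
iter 1: u=1.669025  f(a)=+5.955e+00  f'(a)=-4.053e+00  a ← 25.810278 − (+5.955e+00/-4.053e+00) = 27.279517
iter 2: u=1.579134  f(a)=+5.464e-01  f'(a)=-3.341e+00  a ← 27.279517 − (+5.464e-01/-3.341e+00) = 27.443056
iter 3: u=1.569723  f(a)=+5.624e-03  f'(a)=-3.272e+00  a ← 27.443056 − (+5.624e-03/-3.272e+00) = 27.444774
iter 4: u=1.569625  f(a)=+6.096e-07  f'(a)=-3.272e+00  a ← 27.444774 − (+6.096e-07/-3.272e+00) = 27.444775
iter 5: u=1.569625  f(a)=+1.421e-14  f'(a)=-3.272e+00  a ← 27.444775 − (+1.421e-14/-3.272e+00) = 27.444775
converged: |Δa| < 1e-12 after 5 iterations
sag = a·(cosh(S/(2a)) − 1) = 27.444775·(cosh(1.569625) − 1) = 41.345121
T_max/T_min = cosh(S/(2a)) = 2.506484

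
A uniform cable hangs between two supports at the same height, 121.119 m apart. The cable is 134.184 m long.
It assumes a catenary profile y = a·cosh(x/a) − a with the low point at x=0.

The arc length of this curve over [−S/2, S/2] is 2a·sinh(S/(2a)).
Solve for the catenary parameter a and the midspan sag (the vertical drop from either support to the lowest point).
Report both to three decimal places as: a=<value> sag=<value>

a=76.465 sag=25.261

seed: a₀ = √(S³/(24(L−S))) = √(121.119³/(24·13.065)) = 75.276269
iter 1: u=0.804497  f(a)=+4.294e-01  f'(a)=-3.701e-01  a ← 75.276269 − (+4.294e-01/-3.701e-01) = 76.436366
iter 2: u=0.792286  f(a)=+1.013e-02  f'(a)=-3.528e-01  a ← 76.436366 − (+1.013e-02/-3.528e-01) = 76.465068
iter 3: u=0.791989  f(a)=+5.935e-06  f'(a)=-3.524e-01  a ← 76.465068 − (+5.935e-06/-3.524e-01) = 76.465085
iter 4: u=0.791989  f(a)=+2.046e-12  f'(a)=-3.524e-01  a ← 76.465085 − (+2.046e-12/-3.524e-01) = 76.465085
converged: |Δa| < 1e-12 after 4 iterations
sag = a·(cosh(S/(2a)) − 1) = 76.465085·(cosh(0.791989) − 1) = 25.261243
T_max/T_min = cosh(S/(2a)) = 1.330363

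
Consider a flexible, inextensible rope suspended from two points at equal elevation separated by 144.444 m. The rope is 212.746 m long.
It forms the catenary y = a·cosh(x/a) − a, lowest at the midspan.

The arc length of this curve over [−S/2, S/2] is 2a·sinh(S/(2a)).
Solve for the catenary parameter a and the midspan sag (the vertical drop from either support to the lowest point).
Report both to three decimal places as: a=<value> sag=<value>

a=45.638 sag=70.112

seed: a₀ = √(S³/(24(L−S))) = √(144.444³/(24·68.302)) = 42.877251
iter 1: u=1.684390  f(a)=+1.037e+01  f'(a)=-4.186e+00  a ← 42.877251 − (+1.037e+01/-4.186e+00) = 45.354371
iter 2: u=1.592393  f(a)=+9.666e-01  f'(a)=-3.439e+00  a ← 45.354371 − (+9.666e-01/-3.439e+00) = 45.635411
iter 3: u=1.582587  f(a)=+1.030e-02  f'(a)=-3.366e+00  a ← 45.635411 − (+1.030e-02/-3.366e+00) = 45.638471
iter 4: u=1.582481  f(a)=+1.198e-06  f'(a)=-3.366e+00  a ← 45.638471 − (+1.198e-06/-3.366e+00) = 45.638472
iter 5: u=1.582481  f(a)=+5.684e-14  f'(a)=-3.366e+00  a ← 45.638472 − (+5.684e-14/-3.366e+00) = 45.638472
converged: |Δa| < 1e-12 after 5 iterations
sag = a·(cosh(S/(2a)) − 1) = 45.638472·(cosh(1.582481) − 1) = 70.111626
T_max/T_min = cosh(S/(2a)) = 2.536240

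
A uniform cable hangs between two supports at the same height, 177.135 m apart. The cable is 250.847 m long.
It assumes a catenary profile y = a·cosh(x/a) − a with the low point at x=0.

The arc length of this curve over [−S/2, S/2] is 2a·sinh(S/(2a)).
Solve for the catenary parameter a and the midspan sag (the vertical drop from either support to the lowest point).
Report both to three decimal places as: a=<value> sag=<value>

seed: a₀ = √(S³/(24(L−S))) = √(177.135³/(24·73.712)) = 56.050805
iter 1: u=1.580129  f(a)=+9.769e+00  f'(a)=-3.348e+00  a ← 56.050805 − (+9.769e+00/-3.348e+00) = 58.968368
iter 2: u=1.501949  f(a)=+8.146e-01  f'(a)=-2.811e+00  a ← 58.968368 − (+8.146e-01/-2.811e+00) = 59.258128
iter 3: u=1.494605  f(a)=+6.802e-03  f'(a)=-2.764e+00  a ← 59.258128 − (+6.802e-03/-2.764e+00) = 59.260588
iter 4: u=1.494543  f(a)=+4.830e-07  f'(a)=-2.764e+00  a ← 59.260588 − (+4.830e-07/-2.764e+00) = 59.260588
iter 5: u=1.494543  f(a)=+0.000e+00  f'(a)=-2.764e+00  a ← 59.260588 − (+0.000e+00/-2.764e+00) = 59.260588
converged: |Δa| < 1e-12 after 5 iterations
sag = a·(cosh(S/(2a)) − 1) = 59.260588·(cosh(1.494543) − 1) = 79.458090
T_max/T_min = cosh(S/(2a)) = 2.340825

a=59.261 sag=79.458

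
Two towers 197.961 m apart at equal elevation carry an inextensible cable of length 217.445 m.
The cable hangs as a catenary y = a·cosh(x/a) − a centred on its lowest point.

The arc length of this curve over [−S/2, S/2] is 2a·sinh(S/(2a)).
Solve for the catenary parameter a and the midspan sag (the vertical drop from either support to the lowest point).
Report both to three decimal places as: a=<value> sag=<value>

seed: a₀ = √(S³/(24(L−S))) = √(197.961³/(24·19.484)) = 128.802644
iter 1: u=0.768466  f(a)=+5.835e-01  f'(a)=-3.208e-01  a ← 128.802644 − (+5.835e-01/-3.208e-01) = 130.621481
iter 2: u=0.757766  f(a)=+1.259e-02  f'(a)=-3.071e-01  a ← 130.621481 − (+1.259e-02/-3.071e-01) = 130.662476
iter 3: u=0.757528  f(a)=+6.147e-06  f'(a)=-3.068e-01  a ← 130.662476 − (+6.147e-06/-3.068e-01) = 130.662496
iter 4: u=0.757528  f(a)=+1.535e-12  f'(a)=-3.068e-01  a ← 130.662496 − (+1.535e-12/-3.068e-01) = 130.662496
converged: |Δa| < 1e-12 after 4 iterations
sag = a·(cosh(S/(2a)) − 1) = 130.662496·(cosh(0.757528) − 1) = 39.317708
T_max/T_min = cosh(S/(2a)) = 1.300910

a=130.662 sag=39.318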